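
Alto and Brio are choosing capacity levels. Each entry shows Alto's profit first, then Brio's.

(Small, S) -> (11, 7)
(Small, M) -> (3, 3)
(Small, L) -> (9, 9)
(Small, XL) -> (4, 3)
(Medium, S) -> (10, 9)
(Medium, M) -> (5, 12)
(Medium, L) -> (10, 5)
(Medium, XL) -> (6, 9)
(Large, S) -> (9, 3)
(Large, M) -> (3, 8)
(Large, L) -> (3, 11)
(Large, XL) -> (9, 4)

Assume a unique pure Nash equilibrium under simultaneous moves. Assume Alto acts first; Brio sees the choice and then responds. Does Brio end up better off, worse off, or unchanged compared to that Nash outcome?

Work backward from Brio's decision.
- Small → Brio plays L (best of 7, 3, 9, 3); Alto gets 9.
- Medium → Brio plays M (best of 9, 12, 5, 9); Alto gets 5.
- Large → Brio plays L (best of 3, 8, 11, 4); Alto gets 3.
Among 9, 5, 3, the best is 9 at Small. Subgame-perfect outcome: (Small, L) with payoffs (9, 9).
Under simultaneous play:
Alto's best replies: S→Small; M→Medium; L→Medium; XL→Large.
Brio's best replies: Small→L; Medium→M; Large→L.
The unique mutual best reply is (Medium, M), giving (5, 12).
Brio earns 9 sequentially versus 12 at the Nash outcome: worse off.

worse off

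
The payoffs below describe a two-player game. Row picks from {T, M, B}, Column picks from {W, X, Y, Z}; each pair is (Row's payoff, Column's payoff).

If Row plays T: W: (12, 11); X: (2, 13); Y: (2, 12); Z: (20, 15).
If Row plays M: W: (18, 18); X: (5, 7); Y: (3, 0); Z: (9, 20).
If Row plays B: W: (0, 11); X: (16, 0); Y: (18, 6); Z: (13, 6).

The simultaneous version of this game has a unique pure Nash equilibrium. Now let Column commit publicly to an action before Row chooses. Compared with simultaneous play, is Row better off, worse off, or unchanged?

worse off

Row best-responds to each possible Column move:
- W: BR = M, leader payoff 18.
- X: BR = B, leader payoff 0.
- Y: BR = B, leader payoff 6.
- Z: BR = T, leader payoff 15.
Maximizing over 18, 0, 6, 15, Column chooses W. Subgame-perfect outcome: (M, W) with payoffs (18, 18).
Under simultaneous play:
Row's best replies: W→M; X→B; Y→B; Z→T.
Column's best replies: T→Z; M→Z; B→W.
Only (T, Z) has each player best-responding; Nash payoffs (20, 15).
Row earns 18 sequentially versus 20 at the Nash outcome: worse off.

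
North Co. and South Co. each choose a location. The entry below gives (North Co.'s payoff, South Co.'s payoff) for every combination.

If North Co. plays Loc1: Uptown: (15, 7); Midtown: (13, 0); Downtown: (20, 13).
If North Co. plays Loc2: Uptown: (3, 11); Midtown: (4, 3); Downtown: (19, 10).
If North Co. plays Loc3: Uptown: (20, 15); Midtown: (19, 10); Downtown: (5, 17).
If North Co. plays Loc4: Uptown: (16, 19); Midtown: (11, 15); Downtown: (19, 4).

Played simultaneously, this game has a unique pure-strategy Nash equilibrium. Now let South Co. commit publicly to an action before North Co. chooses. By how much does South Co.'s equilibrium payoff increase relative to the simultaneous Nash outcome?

Backward induction with South Co. moving first.
- Uptown: BR = Loc3, leader payoff 15.
- Midtown: BR = Loc3, leader payoff 10.
- Downtown: BR = Loc1, leader payoff 13.
South Co.'s induced payoffs are 15, 10, 13, so South Co. commits to Uptown. Subgame-perfect outcome: (Loc3, Uptown) with payoffs (20, 15).
Now find the simultaneous Nash equilibrium.
North Co.'s best replies: Uptown→Loc3; Midtown→Loc3; Downtown→Loc1.
South Co.'s best replies: Loc1→Downtown; Loc2→Uptown; Loc3→Downtown; Loc4→Uptown.
The unique mutual best reply is (Loc1, Downtown), giving (20, 13).
South Co.'s commitment gain: 15 − 13 = 2.

2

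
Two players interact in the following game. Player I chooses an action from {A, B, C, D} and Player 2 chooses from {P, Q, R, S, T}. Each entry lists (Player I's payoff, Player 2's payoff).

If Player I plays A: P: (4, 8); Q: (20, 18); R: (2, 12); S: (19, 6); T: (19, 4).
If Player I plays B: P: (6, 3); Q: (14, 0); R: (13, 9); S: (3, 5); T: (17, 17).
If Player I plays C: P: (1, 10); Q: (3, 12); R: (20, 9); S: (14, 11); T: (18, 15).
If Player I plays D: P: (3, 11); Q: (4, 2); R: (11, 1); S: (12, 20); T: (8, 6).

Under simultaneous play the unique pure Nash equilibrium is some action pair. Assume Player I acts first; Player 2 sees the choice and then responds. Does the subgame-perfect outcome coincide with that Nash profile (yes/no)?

yes

Work backward from Player 2's decision.
- A: BR = Q, leader payoff 20.
- B: BR = T, leader payoff 17.
- C: BR = T, leader payoff 18.
- D: BR = S, leader payoff 12.
Player I's induced payoffs are 20, 17, 18, 12, so Player I commits to A. Subgame-perfect outcome: (A, Q) with payoffs (20, 18).
For the simultaneous game, intersect best replies.
Player I's best replies: P→B; Q→A; R→C; S→A; T→A.
Player 2's best replies: A→Q; B→T; C→T; D→S.
Only (A, Q) has each player best-responding; Nash payoffs (20, 18).
Sequential outcome (A, Q) coincides with the Nash profile (A, Q).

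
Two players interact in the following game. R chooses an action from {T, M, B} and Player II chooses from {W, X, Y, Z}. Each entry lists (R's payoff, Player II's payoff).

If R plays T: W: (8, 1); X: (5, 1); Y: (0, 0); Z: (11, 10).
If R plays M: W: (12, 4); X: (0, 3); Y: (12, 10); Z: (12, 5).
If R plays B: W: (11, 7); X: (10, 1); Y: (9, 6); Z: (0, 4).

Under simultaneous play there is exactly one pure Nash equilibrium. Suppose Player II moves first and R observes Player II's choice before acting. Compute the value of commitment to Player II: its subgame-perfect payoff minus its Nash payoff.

Backward induction with Player II moving first.
- W → R plays M (best of 8, 12, 11); Player II gets 4.
- X → R plays B (best of 5, 0, 10); Player II gets 1.
- Y → R plays M (best of 0, 12, 9); Player II gets 10.
- Z → R plays M (best of 11, 12, 0); Player II gets 5.
Maximizing over 4, 1, 10, 5, Player II chooses Y. Subgame-perfect outcome: (M, Y) with payoffs (12, 10).
Now find the simultaneous Nash equilibrium.
R's best replies: W→M; X→B; Y→M; Z→M.
Player II's best replies: T→Z; M→Y; B→W.
Only (M, Y) has each player best-responding; Nash payoffs (12, 10).
Player II's commitment gain: 10 − 10 = 0.

0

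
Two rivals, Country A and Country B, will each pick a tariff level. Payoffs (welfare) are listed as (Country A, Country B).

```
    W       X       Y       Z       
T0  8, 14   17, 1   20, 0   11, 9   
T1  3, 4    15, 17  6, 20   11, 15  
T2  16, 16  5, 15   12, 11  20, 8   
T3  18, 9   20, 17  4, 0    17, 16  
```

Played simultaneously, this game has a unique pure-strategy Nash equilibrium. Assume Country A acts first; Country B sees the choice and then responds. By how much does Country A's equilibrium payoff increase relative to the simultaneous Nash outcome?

Backward induction with Country A moving first.
- T0 → Country B plays W (best of 14, 1, 0, 9); Country A gets 8.
- T1 → Country B plays Y (best of 4, 17, 20, 15); Country A gets 6.
- T2 → Country B plays W (best of 16, 15, 11, 8); Country A gets 16.
- T3 → Country B plays X (best of 9, 17, 0, 16); Country A gets 20.
Among 8, 6, 16, 20, the best is 20 at T3. Subgame-perfect outcome: (T3, X) with payoffs (20, 17).
Under simultaneous play:
Country A's best replies: W→T3; X→T3; Y→T0; Z→T2.
Country B's best replies: T0→W; T1→Y; T2→W; T3→X.
Only (T3, X) has each player best-responding; Nash payoffs (20, 17).
Country A's commitment gain: 20 − 20 = 0.

0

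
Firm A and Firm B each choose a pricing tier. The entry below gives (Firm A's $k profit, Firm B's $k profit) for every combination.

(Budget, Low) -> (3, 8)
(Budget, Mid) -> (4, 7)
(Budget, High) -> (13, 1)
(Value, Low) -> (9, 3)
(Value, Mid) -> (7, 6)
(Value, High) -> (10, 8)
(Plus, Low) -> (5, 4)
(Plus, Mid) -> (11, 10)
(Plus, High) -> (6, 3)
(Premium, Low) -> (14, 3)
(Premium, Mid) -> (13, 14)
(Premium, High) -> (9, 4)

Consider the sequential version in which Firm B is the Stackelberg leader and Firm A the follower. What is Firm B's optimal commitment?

Mid

Backward induction with Firm B moving first.
- Low: Firm A compares 3, 9, 5, 14 and picks Premium; Firm B would get 3.
- Mid: Firm A compares 4, 7, 11, 13 and picks Premium; Firm B would get 14.
- High: Firm A compares 13, 10, 6, 9 and picks Budget; Firm B would get 1.
Firm B's induced payoffs are 3, 14, 1, so Firm B commits to Mid. Subgame-perfect outcome: (Premium, Mid) with payoffs (13, 14).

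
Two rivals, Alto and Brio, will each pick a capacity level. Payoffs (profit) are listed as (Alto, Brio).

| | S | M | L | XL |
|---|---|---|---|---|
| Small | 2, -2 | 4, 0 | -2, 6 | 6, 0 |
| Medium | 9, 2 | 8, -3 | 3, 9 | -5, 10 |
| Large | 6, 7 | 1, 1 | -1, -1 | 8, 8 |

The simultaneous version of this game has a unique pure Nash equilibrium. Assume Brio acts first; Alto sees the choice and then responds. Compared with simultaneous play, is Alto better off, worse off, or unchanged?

worse off

Alto best-responds to each possible Brio move:
- S: Alto compares 2, 9, 6 and picks Medium; Brio would get 2.
- M: Alto compares 4, 8, 1 and picks Medium; Brio would get -3.
- L: Alto compares -2, 3, -1 and picks Medium; Brio would get 9.
- XL: Alto compares 6, -5, 8 and picks Large; Brio would get 8.
Among 2, -3, 9, 8, the best is 9 at L. Subgame-perfect outcome: (Medium, L) with payoffs (3, 9).
Under simultaneous play:
Alto's best replies: S→Medium; M→Medium; L→Medium; XL→Large.
Brio's best replies: Small→L; Medium→XL; Large→XL.
The unique mutual best reply is (Large, XL), giving (8, 8).
Alto earns 3 sequentially versus 8 at the Nash outcome: worse off.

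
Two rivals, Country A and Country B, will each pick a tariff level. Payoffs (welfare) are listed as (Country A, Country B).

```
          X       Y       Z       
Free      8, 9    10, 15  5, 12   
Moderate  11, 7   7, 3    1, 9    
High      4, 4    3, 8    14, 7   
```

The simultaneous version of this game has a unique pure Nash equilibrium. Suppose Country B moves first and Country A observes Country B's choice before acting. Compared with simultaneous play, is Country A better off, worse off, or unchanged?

unchanged

Country A best-responds to each possible Country B move:
- X: BR = Moderate, leader payoff 7.
- Y: BR = Free, leader payoff 15.
- Z: BR = High, leader payoff 7.
Maximizing over 7, 15, 7, Country B chooses Y. Subgame-perfect outcome: (Free, Y) with payoffs (10, 15).
Now find the simultaneous Nash equilibrium.
Country A's best replies: X→Moderate; Y→Free; Z→High.
Country B's best replies: Free→Y; Moderate→Z; High→Y.
Only (Free, Y) has each player best-responding; Nash payoffs (10, 15).
Country A earns 10 sequentially versus 10 at the Nash outcome: unchanged.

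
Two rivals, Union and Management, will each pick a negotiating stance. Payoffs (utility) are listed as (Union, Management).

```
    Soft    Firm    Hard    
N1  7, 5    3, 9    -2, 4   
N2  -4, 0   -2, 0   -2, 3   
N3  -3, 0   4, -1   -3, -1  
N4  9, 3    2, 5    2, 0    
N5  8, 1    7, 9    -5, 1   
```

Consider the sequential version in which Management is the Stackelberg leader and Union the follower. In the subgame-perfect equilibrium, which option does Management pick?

Union best-responds to each possible Management move:
- Soft → Union plays N4 (best of 7, -4, -3, 9, 8); Management gets 3.
- Firm → Union plays N5 (best of 3, -2, 4, 2, 7); Management gets 9.
- Hard → Union plays N4 (best of -2, -2, -3, 2, -5); Management gets 0.
Maximizing over 3, 9, 0, Management chooses Firm. Subgame-perfect outcome: (N5, Firm) with payoffs (7, 9).

Firm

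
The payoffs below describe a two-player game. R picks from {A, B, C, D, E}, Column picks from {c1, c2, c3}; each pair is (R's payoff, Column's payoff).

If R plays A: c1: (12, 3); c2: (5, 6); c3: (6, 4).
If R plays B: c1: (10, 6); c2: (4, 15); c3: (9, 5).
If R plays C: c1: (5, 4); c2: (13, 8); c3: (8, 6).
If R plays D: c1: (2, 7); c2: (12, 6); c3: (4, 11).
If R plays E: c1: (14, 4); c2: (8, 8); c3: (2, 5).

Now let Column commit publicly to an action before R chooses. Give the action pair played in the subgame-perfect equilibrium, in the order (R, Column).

Solve by backward induction (Column leads).
- c1: R compares 12, 10, 5, 2, 14 and picks E; Column would get 4.
- c2: R compares 5, 4, 13, 12, 8 and picks C; Column would get 8.
- c3: R compares 6, 9, 8, 4, 2 and picks B; Column would get 5.
Column's induced payoffs are 4, 8, 5, so Column commits to c2. Subgame-perfect outcome: (C, c2) with payoffs (13, 8).

(C, c2)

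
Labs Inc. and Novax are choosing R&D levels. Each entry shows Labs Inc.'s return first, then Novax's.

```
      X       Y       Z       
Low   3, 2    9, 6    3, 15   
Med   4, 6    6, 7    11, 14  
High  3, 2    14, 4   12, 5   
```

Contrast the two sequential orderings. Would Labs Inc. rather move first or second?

If Labs Inc. leads: Novax's best replies are Low→Z, Med→Z, High→Z; Labs Inc.'s induced payoffs 3, 11, 12; outcome (High, Z), payoffs (12, 5).
If Novax leads: Labs Inc.'s best replies are X→Med, Y→High, Z→High; Novax's induced payoffs 6, 4, 5; outcome (Med, X), payoffs (4, 6).
Labs Inc. gets 12 moving first and 4 moving second, so Labs Inc. prefers to move first.

first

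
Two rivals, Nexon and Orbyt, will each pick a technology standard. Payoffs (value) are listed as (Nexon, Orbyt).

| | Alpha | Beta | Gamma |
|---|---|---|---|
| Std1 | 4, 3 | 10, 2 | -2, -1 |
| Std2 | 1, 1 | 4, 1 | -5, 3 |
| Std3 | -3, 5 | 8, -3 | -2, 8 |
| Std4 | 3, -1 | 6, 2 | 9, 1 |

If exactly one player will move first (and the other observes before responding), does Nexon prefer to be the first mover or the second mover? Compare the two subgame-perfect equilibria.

If Nexon leads: Orbyt's best replies are Std1→Alpha, Std2→Gamma, Std3→Gamma, Std4→Beta; Nexon's induced payoffs 4, -5, -2, 6; outcome (Std4, Beta), payoffs (6, 2).
If Orbyt leads: Nexon's best replies are Alpha→Std1, Beta→Std1, Gamma→Std4; Orbyt's induced payoffs 3, 2, 1; outcome (Std1, Alpha), payoffs (4, 3).
Nexon gets 6 moving first and 4 moving second, so Nexon prefers to move first.

first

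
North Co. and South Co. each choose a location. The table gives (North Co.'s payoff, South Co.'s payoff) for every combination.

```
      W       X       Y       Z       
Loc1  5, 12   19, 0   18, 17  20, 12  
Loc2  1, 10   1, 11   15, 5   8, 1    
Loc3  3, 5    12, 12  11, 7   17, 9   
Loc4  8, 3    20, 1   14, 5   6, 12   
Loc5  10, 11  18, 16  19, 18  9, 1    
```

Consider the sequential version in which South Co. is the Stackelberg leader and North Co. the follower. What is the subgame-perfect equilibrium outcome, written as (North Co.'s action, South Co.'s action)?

Work backward from North Co.'s decision.
- W: North Co. compares 5, 1, 3, 8, 10 and picks Loc5; South Co. would get 11.
- X: North Co. compares 19, 1, 12, 20, 18 and picks Loc4; South Co. would get 1.
- Y: North Co. compares 18, 15, 11, 14, 19 and picks Loc5; South Co. would get 18.
- Z: North Co. compares 20, 8, 17, 6, 9 and picks Loc1; South Co. would get 12.
Among 11, 1, 18, 12, the best is 18 at Y. Subgame-perfect outcome: (Loc5, Y) with payoffs (19, 18).

(Loc5, Y)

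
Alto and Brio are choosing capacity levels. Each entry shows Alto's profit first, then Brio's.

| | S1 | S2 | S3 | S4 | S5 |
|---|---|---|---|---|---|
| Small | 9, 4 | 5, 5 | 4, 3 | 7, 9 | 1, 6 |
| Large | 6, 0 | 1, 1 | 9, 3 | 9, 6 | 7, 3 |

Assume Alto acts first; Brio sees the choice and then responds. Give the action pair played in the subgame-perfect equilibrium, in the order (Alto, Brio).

(Large, S4)

Work backward from Brio's decision.
- Small → Brio plays S4 (best of 4, 5, 3, 9, 6); Alto gets 7.
- Large → Brio plays S4 (best of 0, 1, 3, 6, 3); Alto gets 9.
Maximizing over 7, 9, Alto chooses Large. Subgame-perfect outcome: (Large, S4) with payoffs (9, 6).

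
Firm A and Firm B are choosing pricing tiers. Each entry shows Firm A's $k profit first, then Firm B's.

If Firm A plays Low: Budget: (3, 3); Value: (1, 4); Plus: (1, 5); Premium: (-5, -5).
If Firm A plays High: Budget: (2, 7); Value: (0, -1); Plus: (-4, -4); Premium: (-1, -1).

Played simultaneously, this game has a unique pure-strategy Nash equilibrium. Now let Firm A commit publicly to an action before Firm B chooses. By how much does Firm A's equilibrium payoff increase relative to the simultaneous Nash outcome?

Solve by backward induction (Firm A leads).
- Low: BR = Plus, leader payoff 1.
- High: BR = Budget, leader payoff 2.
Firm A's induced payoffs are 1, 2, so Firm A commits to High. Subgame-perfect outcome: (High, Budget) with payoffs (2, 7).
Under simultaneous play:
Firm A's best replies: Budget→Low; Value→Low; Plus→Low; Premium→High.
Firm B's best replies: Low→Plus; High→Budget.
The unique mutual best reply is (Low, Plus), giving (1, 5).
Firm A's commitment gain: 2 − 1 = 1.

1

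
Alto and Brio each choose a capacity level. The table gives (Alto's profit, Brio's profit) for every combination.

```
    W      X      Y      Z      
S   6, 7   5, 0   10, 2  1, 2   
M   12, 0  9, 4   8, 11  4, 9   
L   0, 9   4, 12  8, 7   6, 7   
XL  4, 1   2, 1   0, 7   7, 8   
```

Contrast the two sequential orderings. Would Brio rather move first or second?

second

If Alto leads: Brio's best replies are S→W, M→Y, L→X, XL→Z; Alto's induced payoffs 6, 8, 4, 7; outcome (M, Y), payoffs (8, 11).
If Brio leads: Alto's best replies are W→M, X→M, Y→S, Z→XL; Brio's induced payoffs 0, 4, 2, 8; outcome (XL, Z), payoffs (7, 8).
Brio gets 8 moving first and 11 moving second, so Brio prefers to move second.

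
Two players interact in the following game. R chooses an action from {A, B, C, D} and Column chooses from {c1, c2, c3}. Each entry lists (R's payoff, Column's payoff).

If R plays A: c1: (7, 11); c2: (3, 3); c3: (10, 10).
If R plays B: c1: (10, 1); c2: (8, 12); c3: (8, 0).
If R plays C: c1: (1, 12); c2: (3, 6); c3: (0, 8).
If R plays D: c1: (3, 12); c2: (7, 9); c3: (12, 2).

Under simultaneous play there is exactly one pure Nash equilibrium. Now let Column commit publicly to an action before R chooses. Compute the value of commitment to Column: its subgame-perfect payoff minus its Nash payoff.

Work backward from R's decision.
- c1: BR = B, leader payoff 1.
- c2: BR = B, leader payoff 12.
- c3: BR = D, leader payoff 2.
Column's induced payoffs are 1, 12, 2, so Column commits to c2. Subgame-perfect outcome: (B, c2) with payoffs (8, 12).
For the simultaneous game, intersect best replies.
R's best replies: c1→B; c2→B; c3→D.
Column's best replies: A→c1; B→c2; C→c1; D→c1.
Only (B, c2) has each player best-responding; Nash payoffs (8, 12).
Column's commitment gain: 12 − 12 = 0.

0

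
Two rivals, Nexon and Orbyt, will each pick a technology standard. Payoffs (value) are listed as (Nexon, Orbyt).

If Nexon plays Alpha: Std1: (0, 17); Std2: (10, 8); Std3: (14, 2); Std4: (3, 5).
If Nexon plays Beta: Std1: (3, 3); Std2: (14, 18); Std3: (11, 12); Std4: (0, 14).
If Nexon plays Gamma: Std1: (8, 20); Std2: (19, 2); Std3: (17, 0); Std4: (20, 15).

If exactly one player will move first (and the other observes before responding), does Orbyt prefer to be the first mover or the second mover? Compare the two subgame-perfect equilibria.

If Nexon leads: Orbyt's best replies are Alpha→Std1, Beta→Std2, Gamma→Std1; Nexon's induced payoffs 0, 14, 8; outcome (Beta, Std2), payoffs (14, 18).
If Orbyt leads: Nexon's best replies are Std1→Gamma, Std2→Gamma, Std3→Gamma, Std4→Gamma; Orbyt's induced payoffs 20, 2, 0, 15; outcome (Gamma, Std1), payoffs (8, 20).
Orbyt gets 20 moving first and 18 moving second, so Orbyt prefers to move first.

first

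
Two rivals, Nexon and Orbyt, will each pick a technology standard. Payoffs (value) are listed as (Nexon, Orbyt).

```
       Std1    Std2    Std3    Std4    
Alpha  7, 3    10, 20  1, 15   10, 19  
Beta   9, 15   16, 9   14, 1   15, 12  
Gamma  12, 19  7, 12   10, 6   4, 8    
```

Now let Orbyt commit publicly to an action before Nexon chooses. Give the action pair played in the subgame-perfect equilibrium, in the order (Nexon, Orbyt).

(Gamma, Std1)

Nexon best-responds to each possible Orbyt move:
- Std1: Nexon compares 7, 9, 12 and picks Gamma; Orbyt would get 19.
- Std2: Nexon compares 10, 16, 7 and picks Beta; Orbyt would get 9.
- Std3: Nexon compares 1, 14, 10 and picks Beta; Orbyt would get 1.
- Std4: Nexon compares 10, 15, 4 and picks Beta; Orbyt would get 12.
Maximizing over 19, 9, 1, 12, Orbyt chooses Std1. Subgame-perfect outcome: (Gamma, Std1) with payoffs (12, 19).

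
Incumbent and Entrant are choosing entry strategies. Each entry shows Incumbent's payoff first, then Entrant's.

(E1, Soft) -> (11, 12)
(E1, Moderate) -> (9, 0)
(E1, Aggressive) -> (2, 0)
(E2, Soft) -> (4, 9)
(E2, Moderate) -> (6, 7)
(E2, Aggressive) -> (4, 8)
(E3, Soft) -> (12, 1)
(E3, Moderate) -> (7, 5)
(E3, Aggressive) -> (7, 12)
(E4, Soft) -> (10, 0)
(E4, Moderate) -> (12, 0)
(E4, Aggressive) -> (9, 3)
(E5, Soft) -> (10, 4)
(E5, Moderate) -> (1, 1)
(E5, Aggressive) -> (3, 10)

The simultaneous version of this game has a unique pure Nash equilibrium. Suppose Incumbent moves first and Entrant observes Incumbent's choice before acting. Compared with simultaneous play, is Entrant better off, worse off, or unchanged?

better off

Work backward from Entrant's decision.
- E1: Entrant compares 12, 0, 0 and picks Soft; Incumbent would get 11.
- E2: Entrant compares 9, 7, 8 and picks Soft; Incumbent would get 4.
- E3: Entrant compares 1, 5, 12 and picks Aggressive; Incumbent would get 7.
- E4: Entrant compares 0, 0, 3 and picks Aggressive; Incumbent would get 9.
- E5: Entrant compares 4, 1, 10 and picks Aggressive; Incumbent would get 3.
Among 11, 4, 7, 9, 3, the best is 11 at E1. Subgame-perfect outcome: (E1, Soft) with payoffs (11, 12).
Under simultaneous play:
Incumbent's best replies: Soft→E3; Moderate→E4; Aggressive→E4.
Entrant's best replies: E1→Soft; E2→Soft; E3→Aggressive; E4→Aggressive; E5→Aggressive.
Only (E4, Aggressive) has each player best-responding; Nash payoffs (9, 3).
Entrant earns 12 sequentially versus 3 at the Nash outcome: better off.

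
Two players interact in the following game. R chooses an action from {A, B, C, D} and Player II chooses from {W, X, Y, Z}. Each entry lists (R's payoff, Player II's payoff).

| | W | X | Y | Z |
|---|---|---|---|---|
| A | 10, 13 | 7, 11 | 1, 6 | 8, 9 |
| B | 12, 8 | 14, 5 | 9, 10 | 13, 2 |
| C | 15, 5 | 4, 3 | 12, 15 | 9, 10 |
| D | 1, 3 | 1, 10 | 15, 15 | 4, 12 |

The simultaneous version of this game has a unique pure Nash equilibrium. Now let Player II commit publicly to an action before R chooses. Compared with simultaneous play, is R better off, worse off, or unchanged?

Solve by backward induction (Player II leads).
- W → R plays C (best of 10, 12, 15, 1); Player II gets 5.
- X → R plays B (best of 7, 14, 4, 1); Player II gets 5.
- Y → R plays D (best of 1, 9, 12, 15); Player II gets 15.
- Z → R plays B (best of 8, 13, 9, 4); Player II gets 2.
Maximizing over 5, 5, 15, 2, Player II chooses Y. Subgame-perfect outcome: (D, Y) with payoffs (15, 15).
Now find the simultaneous Nash equilibrium.
R's best replies: W→C; X→B; Y→D; Z→B.
Player II's best replies: A→W; B→Y; C→Y; D→Y.
Only (D, Y) has each player best-responding; Nash payoffs (15, 15).
R earns 15 sequentially versus 15 at the Nash outcome: unchanged.

unchanged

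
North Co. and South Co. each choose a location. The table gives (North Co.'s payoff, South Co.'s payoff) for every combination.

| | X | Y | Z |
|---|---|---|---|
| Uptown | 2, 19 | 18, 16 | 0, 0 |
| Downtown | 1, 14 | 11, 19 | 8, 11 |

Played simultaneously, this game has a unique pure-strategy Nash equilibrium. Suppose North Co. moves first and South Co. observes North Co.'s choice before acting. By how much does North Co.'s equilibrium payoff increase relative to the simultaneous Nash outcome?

9

Solve by backward induction (North Co. leads).
- Uptown: BR = X, leader payoff 2.
- Downtown: BR = Y, leader payoff 11.
Maximizing over 2, 11, North Co. chooses Downtown. Subgame-perfect outcome: (Downtown, Y) with payoffs (11, 19).
For the simultaneous game, intersect best replies.
North Co.'s best replies: X→Uptown; Y→Uptown; Z→Downtown.
South Co.'s best replies: Uptown→X; Downtown→Y.
The unique mutual best reply is (Uptown, X), giving (2, 19).
North Co.'s commitment gain: 11 − 2 = 9.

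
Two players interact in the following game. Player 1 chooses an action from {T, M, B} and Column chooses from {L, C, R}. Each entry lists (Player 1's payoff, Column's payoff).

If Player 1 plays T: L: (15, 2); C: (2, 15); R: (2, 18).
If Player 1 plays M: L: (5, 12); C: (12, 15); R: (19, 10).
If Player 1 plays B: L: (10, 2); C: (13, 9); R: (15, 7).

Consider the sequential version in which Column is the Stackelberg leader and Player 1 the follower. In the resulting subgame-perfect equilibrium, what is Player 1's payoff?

19

Backward induction with Column moving first.
- L: BR = T, leader payoff 2.
- C: BR = B, leader payoff 9.
- R: BR = M, leader payoff 10.
Column's induced payoffs are 2, 9, 10, so Column commits to R. Subgame-perfect outcome: (M, R) with payoffs (19, 10).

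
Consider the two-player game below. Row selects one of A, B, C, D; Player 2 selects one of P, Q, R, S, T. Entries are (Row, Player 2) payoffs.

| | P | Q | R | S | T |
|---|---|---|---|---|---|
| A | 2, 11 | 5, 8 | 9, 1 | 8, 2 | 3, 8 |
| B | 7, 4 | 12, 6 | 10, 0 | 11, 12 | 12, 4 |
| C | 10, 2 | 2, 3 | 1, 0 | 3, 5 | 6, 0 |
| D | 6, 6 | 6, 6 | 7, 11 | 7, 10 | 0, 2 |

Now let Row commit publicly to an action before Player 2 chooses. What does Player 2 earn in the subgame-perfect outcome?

Player 2 best-responds to each possible Row move:
- A → Player 2 plays P (best of 11, 8, 1, 2, 8); Row gets 2.
- B → Player 2 plays S (best of 4, 6, 0, 12, 4); Row gets 11.
- C → Player 2 plays S (best of 2, 3, 0, 5, 0); Row gets 3.
- D → Player 2 plays R (best of 6, 6, 11, 10, 2); Row gets 7.
Row's induced payoffs are 2, 11, 3, 7, so Row commits to B. Subgame-perfect outcome: (B, S) with payoffs (11, 12).

12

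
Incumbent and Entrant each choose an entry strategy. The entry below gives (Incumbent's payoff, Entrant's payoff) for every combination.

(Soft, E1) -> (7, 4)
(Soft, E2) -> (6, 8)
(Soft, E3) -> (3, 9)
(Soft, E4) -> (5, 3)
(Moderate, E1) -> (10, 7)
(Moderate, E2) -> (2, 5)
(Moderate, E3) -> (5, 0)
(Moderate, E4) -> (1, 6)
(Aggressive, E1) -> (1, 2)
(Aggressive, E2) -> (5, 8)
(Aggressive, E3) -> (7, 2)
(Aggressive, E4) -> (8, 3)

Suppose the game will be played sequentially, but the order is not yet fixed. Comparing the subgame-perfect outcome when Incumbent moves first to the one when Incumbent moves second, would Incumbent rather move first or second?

If Incumbent leads: Entrant's best replies are Soft→E3, Moderate→E1, Aggressive→E2; Incumbent's induced payoffs 3, 10, 5; outcome (Moderate, E1), payoffs (10, 7).
If Entrant leads: Incumbent's best replies are E1→Moderate, E2→Soft, E3→Aggressive, E4→Aggressive; Entrant's induced payoffs 7, 8, 2, 3; outcome (Soft, E2), payoffs (6, 8).
Incumbent gets 10 moving first and 6 moving second, so Incumbent prefers to move first.

first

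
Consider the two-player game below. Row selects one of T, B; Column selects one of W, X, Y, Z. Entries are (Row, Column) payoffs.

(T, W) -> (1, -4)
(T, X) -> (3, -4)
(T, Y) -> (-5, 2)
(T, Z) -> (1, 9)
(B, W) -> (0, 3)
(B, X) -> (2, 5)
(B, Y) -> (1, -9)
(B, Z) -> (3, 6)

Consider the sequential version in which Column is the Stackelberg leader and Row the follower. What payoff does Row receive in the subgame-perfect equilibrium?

3

Work backward from Row's decision.
- W → Row plays T (best of 1, 0); Column gets -4.
- X → Row plays T (best of 3, 2); Column gets -4.
- Y → Row plays B (best of -5, 1); Column gets -9.
- Z → Row plays B (best of 1, 3); Column gets 6.
Among -4, -4, -9, 6, the best is 6 at Z. Subgame-perfect outcome: (B, Z) with payoffs (3, 6).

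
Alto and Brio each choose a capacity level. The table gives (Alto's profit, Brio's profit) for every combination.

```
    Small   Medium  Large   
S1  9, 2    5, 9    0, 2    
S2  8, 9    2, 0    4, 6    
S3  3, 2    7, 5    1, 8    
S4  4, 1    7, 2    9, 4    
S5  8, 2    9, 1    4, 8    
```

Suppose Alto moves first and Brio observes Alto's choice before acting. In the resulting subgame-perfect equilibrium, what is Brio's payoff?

Backward induction with Alto moving first.
- S1: BR = Medium, leader payoff 5.
- S2: BR = Small, leader payoff 8.
- S3: BR = Large, leader payoff 1.
- S4: BR = Large, leader payoff 9.
- S5: BR = Large, leader payoff 4.
Among 5, 8, 1, 9, 4, the best is 9 at S4. Subgame-perfect outcome: (S4, Large) with payoffs (9, 4).

4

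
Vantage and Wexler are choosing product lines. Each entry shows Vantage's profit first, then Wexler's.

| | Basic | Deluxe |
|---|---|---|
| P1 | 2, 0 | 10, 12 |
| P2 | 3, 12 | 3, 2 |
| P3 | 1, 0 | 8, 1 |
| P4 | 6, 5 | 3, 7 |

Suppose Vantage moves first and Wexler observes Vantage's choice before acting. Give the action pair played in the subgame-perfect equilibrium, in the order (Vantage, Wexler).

(P1, Deluxe)

Work backward from Wexler's decision.
- P1: BR = Deluxe, leader payoff 10.
- P2: BR = Basic, leader payoff 3.
- P3: BR = Deluxe, leader payoff 8.
- P4: BR = Deluxe, leader payoff 3.
Vantage's induced payoffs are 10, 3, 8, 3, so Vantage commits to P1. Subgame-perfect outcome: (P1, Deluxe) with payoffs (10, 12).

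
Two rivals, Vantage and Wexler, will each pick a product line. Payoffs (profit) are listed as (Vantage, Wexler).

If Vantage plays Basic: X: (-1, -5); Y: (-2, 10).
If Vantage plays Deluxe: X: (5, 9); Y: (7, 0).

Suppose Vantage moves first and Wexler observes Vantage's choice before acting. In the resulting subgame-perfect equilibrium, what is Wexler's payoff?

9

Backward induction with Vantage moving first.
- Basic → Wexler plays Y (best of -5, 10); Vantage gets -2.
- Deluxe → Wexler plays X (best of 9, 0); Vantage gets 5.
Vantage's induced payoffs are -2, 5, so Vantage commits to Deluxe. Subgame-perfect outcome: (Deluxe, X) with payoffs (5, 9).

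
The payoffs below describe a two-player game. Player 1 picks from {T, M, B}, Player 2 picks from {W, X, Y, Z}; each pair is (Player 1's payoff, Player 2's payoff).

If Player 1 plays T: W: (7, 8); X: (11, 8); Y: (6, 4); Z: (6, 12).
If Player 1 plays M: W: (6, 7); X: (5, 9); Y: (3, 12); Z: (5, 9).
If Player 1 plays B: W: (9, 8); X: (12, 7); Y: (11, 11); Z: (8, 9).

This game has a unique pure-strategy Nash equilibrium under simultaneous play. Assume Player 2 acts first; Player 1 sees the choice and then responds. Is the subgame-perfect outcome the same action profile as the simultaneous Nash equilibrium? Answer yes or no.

yes

Player 1 best-responds to each possible Player 2 move:
- W: BR = B, leader payoff 8.
- X: BR = B, leader payoff 7.
- Y: BR = B, leader payoff 11.
- Z: BR = B, leader payoff 9.
Maximizing over 8, 7, 11, 9, Player 2 chooses Y. Subgame-perfect outcome: (B, Y) with payoffs (11, 11).
Now find the simultaneous Nash equilibrium.
Player 1's best replies: W→B; X→B; Y→B; Z→B.
Player 2's best replies: T→Z; M→Y; B→Y.
Only (B, Y) has each player best-responding; Nash payoffs (11, 11).
Sequential outcome (B, Y) coincides with the Nash profile (B, Y).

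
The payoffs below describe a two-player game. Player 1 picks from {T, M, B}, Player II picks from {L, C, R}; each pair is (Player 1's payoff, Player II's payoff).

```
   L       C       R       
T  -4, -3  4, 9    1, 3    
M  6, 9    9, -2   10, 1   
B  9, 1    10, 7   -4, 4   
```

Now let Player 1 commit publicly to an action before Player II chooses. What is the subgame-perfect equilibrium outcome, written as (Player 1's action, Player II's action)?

Solve by backward induction (Player 1 leads).
- T → Player II plays C (best of -3, 9, 3); Player 1 gets 4.
- M → Player II plays L (best of 9, -2, 1); Player 1 gets 6.
- B → Player II plays C (best of 1, 7, 4); Player 1 gets 10.
Maximizing over 4, 6, 10, Player 1 chooses B. Subgame-perfect outcome: (B, C) with payoffs (10, 7).

(B, C)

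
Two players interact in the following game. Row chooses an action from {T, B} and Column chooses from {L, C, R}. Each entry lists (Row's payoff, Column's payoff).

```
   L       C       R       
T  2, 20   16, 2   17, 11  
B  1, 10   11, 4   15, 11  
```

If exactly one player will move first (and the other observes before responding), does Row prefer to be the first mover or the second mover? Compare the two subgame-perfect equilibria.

If Row leads: Column's best replies are T→L, B→R; Row's induced payoffs 2, 15; outcome (B, R), payoffs (15, 11).
If Column leads: Row's best replies are L→T, C→T, R→T; Column's induced payoffs 20, 2, 11; outcome (T, L), payoffs (2, 20).
Row gets 15 moving first and 2 moving second, so Row prefers to move first.

first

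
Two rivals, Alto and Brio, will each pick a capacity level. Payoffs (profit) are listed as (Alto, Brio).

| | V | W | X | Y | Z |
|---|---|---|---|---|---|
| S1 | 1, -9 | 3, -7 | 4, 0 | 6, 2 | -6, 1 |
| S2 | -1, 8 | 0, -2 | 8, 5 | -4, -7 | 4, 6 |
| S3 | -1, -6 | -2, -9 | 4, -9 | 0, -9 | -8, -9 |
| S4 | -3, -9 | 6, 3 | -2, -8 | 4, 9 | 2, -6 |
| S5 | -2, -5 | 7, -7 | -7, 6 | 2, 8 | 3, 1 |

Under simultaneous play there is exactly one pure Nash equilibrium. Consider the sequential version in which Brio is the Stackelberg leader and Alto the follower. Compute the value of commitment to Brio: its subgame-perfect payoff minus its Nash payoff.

4

Backward induction with Brio moving first.
- V: Alto compares 1, -1, -1, -3, -2 and picks S1; Brio would get -9.
- W: Alto compares 3, 0, -2, 6, 7 and picks S5; Brio would get -7.
- X: Alto compares 4, 8, 4, -2, -7 and picks S2; Brio would get 5.
- Y: Alto compares 6, -4, 0, 4, 2 and picks S1; Brio would get 2.
- Z: Alto compares -6, 4, -8, 2, 3 and picks S2; Brio would get 6.
Maximizing over -9, -7, 5, 2, 6, Brio chooses Z. Subgame-perfect outcome: (S2, Z) with payoffs (4, 6).
For the simultaneous game, intersect best replies.
Alto's best replies: V→S1; W→S5; X→S2; Y→S1; Z→S2.
Brio's best replies: S1→Y; S2→V; S3→V; S4→Y; S5→Y.
The unique mutual best reply is (S1, Y), giving (6, 2).
Brio's commitment gain: 6 − 2 = 4.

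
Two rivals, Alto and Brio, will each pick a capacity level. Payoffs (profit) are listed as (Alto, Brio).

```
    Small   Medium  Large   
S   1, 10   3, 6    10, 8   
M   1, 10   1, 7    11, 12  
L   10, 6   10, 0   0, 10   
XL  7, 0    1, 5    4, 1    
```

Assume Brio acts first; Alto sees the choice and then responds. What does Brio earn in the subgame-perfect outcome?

12

Alto best-responds to each possible Brio move:
- Small: BR = L, leader payoff 6.
- Medium: BR = L, leader payoff 0.
- Large: BR = M, leader payoff 12.
Maximizing over 6, 0, 12, Brio chooses Large. Subgame-perfect outcome: (M, Large) with payoffs (11, 12).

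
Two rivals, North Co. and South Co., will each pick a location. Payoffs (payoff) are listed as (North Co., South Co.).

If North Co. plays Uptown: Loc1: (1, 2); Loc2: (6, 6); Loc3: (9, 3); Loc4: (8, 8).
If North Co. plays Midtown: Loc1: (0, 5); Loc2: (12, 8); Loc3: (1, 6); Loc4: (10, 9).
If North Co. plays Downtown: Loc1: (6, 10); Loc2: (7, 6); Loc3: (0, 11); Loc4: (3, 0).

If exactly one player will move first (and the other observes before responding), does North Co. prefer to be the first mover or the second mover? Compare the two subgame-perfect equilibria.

If North Co. leads: South Co.'s best replies are Uptown→Loc4, Midtown→Loc4, Downtown→Loc3; North Co.'s induced payoffs 8, 10, 0; outcome (Midtown, Loc4), payoffs (10, 9).
If South Co. leads: North Co.'s best replies are Loc1→Downtown, Loc2→Midtown, Loc3→Uptown, Loc4→Midtown; South Co.'s induced payoffs 10, 8, 3, 9; outcome (Downtown, Loc1), payoffs (6, 10).
North Co. gets 10 moving first and 6 moving second, so North Co. prefers to move first.

first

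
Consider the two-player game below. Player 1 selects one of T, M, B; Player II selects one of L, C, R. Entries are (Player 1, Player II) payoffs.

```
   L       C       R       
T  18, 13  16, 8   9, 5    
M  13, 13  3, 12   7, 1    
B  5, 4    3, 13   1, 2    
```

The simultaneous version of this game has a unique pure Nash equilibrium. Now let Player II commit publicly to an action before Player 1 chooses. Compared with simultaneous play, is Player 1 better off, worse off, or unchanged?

Player 1 best-responds to each possible Player II move:
- L → Player 1 plays T (best of 18, 13, 5); Player II gets 13.
- C → Player 1 plays T (best of 16, 3, 3); Player II gets 8.
- R → Player 1 plays T (best of 9, 7, 1); Player II gets 5.
Among 13, 8, 5, the best is 13 at L. Subgame-perfect outcome: (T, L) with payoffs (18, 13).
For the simultaneous game, intersect best replies.
Player 1's best replies: L→T; C→T; R→T.
Player II's best replies: T→L; M→L; B→C.
The unique mutual best reply is (T, L), giving (18, 13).
Player 1 earns 18 sequentially versus 18 at the Nash outcome: unchanged.

unchanged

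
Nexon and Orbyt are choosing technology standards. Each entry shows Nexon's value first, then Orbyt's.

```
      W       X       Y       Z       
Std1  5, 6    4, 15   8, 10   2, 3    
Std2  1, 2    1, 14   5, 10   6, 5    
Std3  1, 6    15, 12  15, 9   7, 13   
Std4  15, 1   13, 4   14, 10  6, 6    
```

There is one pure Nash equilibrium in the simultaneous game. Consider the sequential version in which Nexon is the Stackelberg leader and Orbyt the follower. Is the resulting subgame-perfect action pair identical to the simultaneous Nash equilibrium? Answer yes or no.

Solve by backward induction (Nexon leads).
- Std1: Orbyt compares 6, 15, 10, 3 and picks X; Nexon would get 4.
- Std2: Orbyt compares 2, 14, 10, 5 and picks X; Nexon would get 1.
- Std3: Orbyt compares 6, 12, 9, 13 and picks Z; Nexon would get 7.
- Std4: Orbyt compares 1, 4, 10, 6 and picks Y; Nexon would get 14.
Maximizing over 4, 1, 7, 14, Nexon chooses Std4. Subgame-perfect outcome: (Std4, Y) with payoffs (14, 10).
For the simultaneous game, intersect best replies.
Nexon's best replies: W→Std4; X→Std3; Y→Std3; Z→Std3.
Orbyt's best replies: Std1→X; Std2→X; Std3→Z; Std4→Y.
The unique mutual best reply is (Std3, Z), giving (7, 13).
Sequential outcome (Std4, Y) differs from the Nash profile (Std3, Z).

no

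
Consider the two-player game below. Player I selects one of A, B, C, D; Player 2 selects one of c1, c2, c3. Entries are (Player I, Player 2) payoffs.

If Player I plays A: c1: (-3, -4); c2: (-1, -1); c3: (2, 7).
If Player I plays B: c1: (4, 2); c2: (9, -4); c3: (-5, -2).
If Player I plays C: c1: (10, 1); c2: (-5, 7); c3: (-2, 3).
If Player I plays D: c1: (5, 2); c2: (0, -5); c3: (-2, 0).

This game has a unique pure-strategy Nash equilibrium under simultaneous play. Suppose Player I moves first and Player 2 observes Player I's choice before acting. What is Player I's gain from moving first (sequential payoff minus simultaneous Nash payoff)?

Solve by backward induction (Player I leads).
- A: BR = c3, leader payoff 2.
- B: BR = c1, leader payoff 4.
- C: BR = c2, leader payoff -5.
- D: BR = c1, leader payoff 5.
Among 2, 4, -5, 5, the best is 5 at D. Subgame-perfect outcome: (D, c1) with payoffs (5, 2).
Under simultaneous play:
Player I's best replies: c1→C; c2→B; c3→A.
Player 2's best replies: A→c3; B→c1; C→c2; D→c1.
The unique mutual best reply is (A, c3), giving (2, 7).
Player I's commitment gain: 5 − 2 = 3.

3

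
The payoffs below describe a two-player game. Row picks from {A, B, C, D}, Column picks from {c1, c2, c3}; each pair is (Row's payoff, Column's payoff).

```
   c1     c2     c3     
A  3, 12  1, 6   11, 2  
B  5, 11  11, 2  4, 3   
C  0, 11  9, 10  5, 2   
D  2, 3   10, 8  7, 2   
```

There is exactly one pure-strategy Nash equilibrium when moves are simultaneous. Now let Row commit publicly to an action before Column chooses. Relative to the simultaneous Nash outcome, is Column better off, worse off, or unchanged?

worse off

Solve by backward induction (Row leads).
- A → Column plays c1 (best of 12, 6, 2); Row gets 3.
- B → Column plays c1 (best of 11, 2, 3); Row gets 5.
- C → Column plays c1 (best of 11, 10, 2); Row gets 0.
- D → Column plays c2 (best of 3, 8, 2); Row gets 10.
Row's induced payoffs are 3, 5, 0, 10, so Row commits to D. Subgame-perfect outcome: (D, c2) with payoffs (10, 8).
Under simultaneous play:
Row's best replies: c1→B; c2→B; c3→A.
Column's best replies: A→c1; B→c1; C→c1; D→c2.
Only (B, c1) has each player best-responding; Nash payoffs (5, 11).
Column earns 8 sequentially versus 11 at the Nash outcome: worse off.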